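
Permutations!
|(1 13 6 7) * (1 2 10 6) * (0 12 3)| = |(0 12 3)(1 13)(2 10 6 7)| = 12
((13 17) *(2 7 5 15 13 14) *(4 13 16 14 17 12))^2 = (17)(2 5 16)(4 12 13)(7 15 14)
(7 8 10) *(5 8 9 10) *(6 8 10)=(5 10 7 9 6 8)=[0, 1, 2, 3, 4, 10, 8, 9, 5, 6, 7]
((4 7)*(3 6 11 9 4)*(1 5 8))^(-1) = ((1 5 8)(3 6 11 9 4 7))^(-1) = (1 8 5)(3 7 4 9 11 6)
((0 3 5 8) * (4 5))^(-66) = ((0 3 4 5 8))^(-66) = (0 8 5 4 3)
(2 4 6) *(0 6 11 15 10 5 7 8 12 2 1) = [6, 0, 4, 3, 11, 7, 1, 8, 12, 9, 5, 15, 2, 13, 14, 10] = (0 6 1)(2 4 11 15 10 5 7 8 12)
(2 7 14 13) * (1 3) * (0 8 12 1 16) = (0 8 12 1 3 16)(2 7 14 13) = [8, 3, 7, 16, 4, 5, 6, 14, 12, 9, 10, 11, 1, 2, 13, 15, 0]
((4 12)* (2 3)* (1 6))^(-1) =((1 6)(2 3)(4 12))^(-1) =(1 6)(2 3)(4 12)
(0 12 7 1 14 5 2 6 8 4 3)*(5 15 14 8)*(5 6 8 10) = (0 12 7 1 10 5 2 8 4 3)(14 15) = [12, 10, 8, 0, 3, 2, 6, 1, 4, 9, 5, 11, 7, 13, 15, 14]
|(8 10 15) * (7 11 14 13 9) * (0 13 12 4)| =24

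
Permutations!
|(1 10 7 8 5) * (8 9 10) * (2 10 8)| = |(1 2 10 7 9 8 5)| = 7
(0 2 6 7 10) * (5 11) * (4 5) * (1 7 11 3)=(0 2 6 11 4 5 3 1 7 10)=[2, 7, 6, 1, 5, 3, 11, 10, 8, 9, 0, 4]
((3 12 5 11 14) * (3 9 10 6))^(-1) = ((3 12 5 11 14 9 10 6))^(-1) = (3 6 10 9 14 11 5 12)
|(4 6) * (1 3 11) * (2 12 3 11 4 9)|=|(1 11)(2 12 3 4 6 9)|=6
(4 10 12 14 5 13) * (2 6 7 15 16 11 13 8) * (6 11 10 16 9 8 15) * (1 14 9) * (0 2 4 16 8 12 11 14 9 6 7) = (0 2 14 5 15 1 9 12 6)(4 8)(10 11 13 16) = [2, 9, 14, 3, 8, 15, 0, 7, 4, 12, 11, 13, 6, 16, 5, 1, 10]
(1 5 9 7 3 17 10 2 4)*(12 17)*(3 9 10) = [0, 5, 4, 12, 1, 10, 6, 9, 8, 7, 2, 11, 17, 13, 14, 15, 16, 3] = (1 5 10 2 4)(3 12 17)(7 9)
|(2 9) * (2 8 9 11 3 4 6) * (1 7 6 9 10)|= |(1 7 6 2 11 3 4 9 8 10)|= 10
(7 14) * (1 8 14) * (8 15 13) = (1 15 13 8 14 7) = [0, 15, 2, 3, 4, 5, 6, 1, 14, 9, 10, 11, 12, 8, 7, 13]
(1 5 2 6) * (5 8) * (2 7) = [0, 8, 6, 3, 4, 7, 1, 2, 5] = (1 8 5 7 2 6)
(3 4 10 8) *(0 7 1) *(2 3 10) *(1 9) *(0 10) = (0 7 9 1 10 8)(2 3 4) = [7, 10, 3, 4, 2, 5, 6, 9, 0, 1, 8]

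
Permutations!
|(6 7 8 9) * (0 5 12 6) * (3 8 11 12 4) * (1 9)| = 28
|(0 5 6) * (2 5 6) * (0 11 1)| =4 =|(0 6 11 1)(2 5)|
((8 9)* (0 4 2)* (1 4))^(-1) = ((0 1 4 2)(8 9))^(-1) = (0 2 4 1)(8 9)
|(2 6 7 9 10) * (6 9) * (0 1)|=6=|(0 1)(2 9 10)(6 7)|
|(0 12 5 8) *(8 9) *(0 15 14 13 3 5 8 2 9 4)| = |(0 12 8 15 14 13 3 5 4)(2 9)| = 18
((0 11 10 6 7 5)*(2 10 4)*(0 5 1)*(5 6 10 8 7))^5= (0 7 2 11 1 8 4)(5 6)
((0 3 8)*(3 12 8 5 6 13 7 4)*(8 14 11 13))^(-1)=((0 12 14 11 13 7 4 3 5 6 8))^(-1)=(0 8 6 5 3 4 7 13 11 14 12)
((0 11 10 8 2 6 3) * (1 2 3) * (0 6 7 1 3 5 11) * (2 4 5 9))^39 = ((1 4 5 11 10 8 9 2 7)(3 6))^39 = (1 11 9)(2 4 10)(3 6)(5 8 7)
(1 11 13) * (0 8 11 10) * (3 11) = (0 8 3 11 13 1 10) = [8, 10, 2, 11, 4, 5, 6, 7, 3, 9, 0, 13, 12, 1]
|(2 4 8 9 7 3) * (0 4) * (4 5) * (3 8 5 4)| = |(0 4 5 3 2)(7 8 9)| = 15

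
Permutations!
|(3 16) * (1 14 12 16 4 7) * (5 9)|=|(1 14 12 16 3 4 7)(5 9)|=14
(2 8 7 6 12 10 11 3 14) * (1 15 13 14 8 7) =[0, 15, 7, 8, 4, 5, 12, 6, 1, 9, 11, 3, 10, 14, 2, 13] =(1 15 13 14 2 7 6 12 10 11 3 8)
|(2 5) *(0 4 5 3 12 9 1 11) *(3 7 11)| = |(0 4 5 2 7 11)(1 3 12 9)| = 12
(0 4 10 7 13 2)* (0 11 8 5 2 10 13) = [4, 1, 11, 3, 13, 2, 6, 0, 5, 9, 7, 8, 12, 10] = (0 4 13 10 7)(2 11 8 5)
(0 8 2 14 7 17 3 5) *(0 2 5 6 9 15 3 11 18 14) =(0 8 5 2)(3 6 9 15)(7 17 11 18 14) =[8, 1, 0, 6, 4, 2, 9, 17, 5, 15, 10, 18, 12, 13, 7, 3, 16, 11, 14]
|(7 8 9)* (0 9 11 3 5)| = |(0 9 7 8 11 3 5)| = 7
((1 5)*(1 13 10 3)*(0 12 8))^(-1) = (0 8 12)(1 3 10 13 5)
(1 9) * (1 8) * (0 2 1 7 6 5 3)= (0 2 1 9 8 7 6 5 3)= [2, 9, 1, 0, 4, 3, 5, 6, 7, 8]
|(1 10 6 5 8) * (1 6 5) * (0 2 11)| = 15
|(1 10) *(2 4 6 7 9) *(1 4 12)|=|(1 10 4 6 7 9 2 12)|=8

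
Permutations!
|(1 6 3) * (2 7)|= |(1 6 3)(2 7)|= 6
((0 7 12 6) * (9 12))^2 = (0 9 6 7 12)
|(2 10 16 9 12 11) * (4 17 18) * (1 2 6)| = 24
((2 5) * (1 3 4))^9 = ((1 3 4)(2 5))^9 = (2 5)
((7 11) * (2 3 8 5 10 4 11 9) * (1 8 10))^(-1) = ((1 8 5)(2 3 10 4 11 7 9))^(-1) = (1 5 8)(2 9 7 11 4 10 3)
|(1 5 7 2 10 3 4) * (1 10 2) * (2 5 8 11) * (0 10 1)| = 10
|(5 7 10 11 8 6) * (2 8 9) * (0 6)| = 9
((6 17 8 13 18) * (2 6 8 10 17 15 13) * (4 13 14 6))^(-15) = ((2 4 13 18 8)(6 15 14)(10 17))^(-15) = (18)(10 17)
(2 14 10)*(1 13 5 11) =(1 13 5 11)(2 14 10) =[0, 13, 14, 3, 4, 11, 6, 7, 8, 9, 2, 1, 12, 5, 10]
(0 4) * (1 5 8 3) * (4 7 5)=(0 7 5 8 3 1 4)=[7, 4, 2, 1, 0, 8, 6, 5, 3]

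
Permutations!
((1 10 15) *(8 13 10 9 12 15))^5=(1 9 12 15)(8 10 13)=((1 9 12 15)(8 13 10))^5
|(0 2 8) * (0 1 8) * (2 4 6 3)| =|(0 4 6 3 2)(1 8)| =10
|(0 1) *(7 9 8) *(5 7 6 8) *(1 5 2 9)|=|(0 5 7 1)(2 9)(6 8)|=4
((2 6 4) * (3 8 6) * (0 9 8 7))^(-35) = (0 2 8 7 4 9 3 6)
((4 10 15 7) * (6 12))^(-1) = ((4 10 15 7)(6 12))^(-1) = (4 7 15 10)(6 12)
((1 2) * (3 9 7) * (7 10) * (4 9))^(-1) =((1 2)(3 4 9 10 7))^(-1) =(1 2)(3 7 10 9 4)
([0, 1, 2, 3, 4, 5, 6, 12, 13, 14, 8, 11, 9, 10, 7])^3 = [0, 1, 2, 3, 4, 5, 6, 14, 8, 12, 10, 11, 7, 13, 9]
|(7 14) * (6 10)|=2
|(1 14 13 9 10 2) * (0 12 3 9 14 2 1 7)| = |(0 12 3 9 10 1 2 7)(13 14)| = 8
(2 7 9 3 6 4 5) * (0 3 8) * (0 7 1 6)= (0 3)(1 6 4 5 2)(7 9 8)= [3, 6, 1, 0, 5, 2, 4, 9, 7, 8]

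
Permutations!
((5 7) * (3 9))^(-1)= (3 9)(5 7)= ((3 9)(5 7))^(-1)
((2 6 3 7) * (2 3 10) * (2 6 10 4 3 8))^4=((2 10 6 4 3 7 8))^4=(2 3 10 7 6 8 4)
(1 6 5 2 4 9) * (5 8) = [0, 6, 4, 3, 9, 2, 8, 7, 5, 1] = (1 6 8 5 2 4 9)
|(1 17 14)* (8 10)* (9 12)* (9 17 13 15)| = 14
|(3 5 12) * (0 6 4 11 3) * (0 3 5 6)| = 6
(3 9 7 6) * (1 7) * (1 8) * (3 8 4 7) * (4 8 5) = (1 3 9 8)(4 7 6 5) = [0, 3, 2, 9, 7, 4, 5, 6, 1, 8]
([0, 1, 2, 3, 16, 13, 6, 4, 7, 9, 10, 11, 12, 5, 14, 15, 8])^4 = (16)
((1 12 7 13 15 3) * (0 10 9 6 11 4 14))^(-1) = ((0 10 9 6 11 4 14)(1 12 7 13 15 3))^(-1) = (0 14 4 11 6 9 10)(1 3 15 13 7 12)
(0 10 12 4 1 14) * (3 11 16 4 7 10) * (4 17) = [3, 14, 2, 11, 1, 5, 6, 10, 8, 9, 12, 16, 7, 13, 0, 15, 17, 4] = (0 3 11 16 17 4 1 14)(7 10 12)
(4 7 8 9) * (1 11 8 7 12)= (1 11 8 9 4 12)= [0, 11, 2, 3, 12, 5, 6, 7, 9, 4, 10, 8, 1]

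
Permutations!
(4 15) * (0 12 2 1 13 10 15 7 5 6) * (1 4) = (0 12 2 4 7 5 6)(1 13 10 15) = [12, 13, 4, 3, 7, 6, 0, 5, 8, 9, 15, 11, 2, 10, 14, 1]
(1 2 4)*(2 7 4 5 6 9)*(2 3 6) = (1 7 4)(2 5)(3 6 9) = [0, 7, 5, 6, 1, 2, 9, 4, 8, 3]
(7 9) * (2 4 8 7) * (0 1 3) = (0 1 3)(2 4 8 7 9) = [1, 3, 4, 0, 8, 5, 6, 9, 7, 2]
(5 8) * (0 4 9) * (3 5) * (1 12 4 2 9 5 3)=[2, 12, 9, 3, 5, 8, 6, 7, 1, 0, 10, 11, 4]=(0 2 9)(1 12 4 5 8)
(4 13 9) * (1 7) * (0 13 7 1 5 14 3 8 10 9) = (0 13)(3 8 10 9 4 7 5 14) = [13, 1, 2, 8, 7, 14, 6, 5, 10, 4, 9, 11, 12, 0, 3]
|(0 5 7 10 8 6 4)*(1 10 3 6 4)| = 9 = |(0 5 7 3 6 1 10 8 4)|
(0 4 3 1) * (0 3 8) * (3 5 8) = (0 4 3 1 5 8) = [4, 5, 2, 1, 3, 8, 6, 7, 0]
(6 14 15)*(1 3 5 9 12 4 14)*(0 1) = (0 1 3 5 9 12 4 14 15 6) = [1, 3, 2, 5, 14, 9, 0, 7, 8, 12, 10, 11, 4, 13, 15, 6]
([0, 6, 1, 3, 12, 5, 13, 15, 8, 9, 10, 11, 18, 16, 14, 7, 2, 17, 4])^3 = (18)(1 16 6 2 13)(7 15)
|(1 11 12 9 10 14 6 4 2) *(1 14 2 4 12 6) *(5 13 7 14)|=11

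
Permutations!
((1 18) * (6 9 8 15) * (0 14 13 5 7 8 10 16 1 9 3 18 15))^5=((0 14 13 5 7 8)(1 15 6 3 18 9 10 16))^5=(0 8 7 5 13 14)(1 9 6 16 18 15 10 3)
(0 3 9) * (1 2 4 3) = (0 1 2 4 3 9) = [1, 2, 4, 9, 3, 5, 6, 7, 8, 0]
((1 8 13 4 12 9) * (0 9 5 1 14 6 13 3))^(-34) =(0 3 8 1 5 12 4 13 6 14 9)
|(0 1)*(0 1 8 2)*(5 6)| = 6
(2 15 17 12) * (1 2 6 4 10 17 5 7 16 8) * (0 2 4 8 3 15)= (0 2)(1 4 10 17 12 6 8)(3 15 5 7 16)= [2, 4, 0, 15, 10, 7, 8, 16, 1, 9, 17, 11, 6, 13, 14, 5, 3, 12]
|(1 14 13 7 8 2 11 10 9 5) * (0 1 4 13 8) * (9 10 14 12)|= |(0 1 12 9 5 4 13 7)(2 11 14 8)|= 8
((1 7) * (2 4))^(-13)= ((1 7)(2 4))^(-13)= (1 7)(2 4)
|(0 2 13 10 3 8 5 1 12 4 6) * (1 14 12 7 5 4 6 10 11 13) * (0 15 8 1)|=22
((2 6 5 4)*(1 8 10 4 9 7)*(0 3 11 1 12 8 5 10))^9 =(12)(2 6 10 4)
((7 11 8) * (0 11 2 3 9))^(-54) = (0 8 2 9 11 7 3)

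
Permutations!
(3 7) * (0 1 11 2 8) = (0 1 11 2 8)(3 7) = [1, 11, 8, 7, 4, 5, 6, 3, 0, 9, 10, 2]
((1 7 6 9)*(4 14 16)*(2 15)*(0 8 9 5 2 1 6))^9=((0 8 9 6 5 2 15 1 7)(4 14 16))^9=(16)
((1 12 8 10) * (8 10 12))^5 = (1 8 12 10)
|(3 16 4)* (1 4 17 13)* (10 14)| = |(1 4 3 16 17 13)(10 14)| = 6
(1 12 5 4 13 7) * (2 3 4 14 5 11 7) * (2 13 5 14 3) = [0, 12, 2, 4, 5, 3, 6, 1, 8, 9, 10, 7, 11, 13, 14] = (14)(1 12 11 7)(3 4 5)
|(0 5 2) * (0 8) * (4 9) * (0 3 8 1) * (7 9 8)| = |(0 5 2 1)(3 7 9 4 8)| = 20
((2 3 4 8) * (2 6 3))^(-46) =((3 4 8 6))^(-46) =(3 8)(4 6)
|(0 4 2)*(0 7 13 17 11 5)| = 8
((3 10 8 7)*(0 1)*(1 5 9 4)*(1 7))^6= ((0 5 9 4 7 3 10 8 1))^6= (0 10 4)(1 3 9)(5 8 7)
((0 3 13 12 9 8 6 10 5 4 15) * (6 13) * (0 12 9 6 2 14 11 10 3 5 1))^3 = ((0 5 4 15 12 6 3 2 14 11 10 1)(8 13 9))^3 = (0 15 3 11)(1 4 6 14)(2 10 5 12)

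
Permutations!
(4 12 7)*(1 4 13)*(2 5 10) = (1 4 12 7 13)(2 5 10) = [0, 4, 5, 3, 12, 10, 6, 13, 8, 9, 2, 11, 7, 1]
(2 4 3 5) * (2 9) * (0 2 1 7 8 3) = (0 2 4)(1 7 8 3 5 9) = [2, 7, 4, 5, 0, 9, 6, 8, 3, 1]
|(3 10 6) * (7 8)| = |(3 10 6)(7 8)| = 6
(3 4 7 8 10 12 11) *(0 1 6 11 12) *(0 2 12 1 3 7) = [3, 6, 12, 4, 0, 5, 11, 8, 10, 9, 2, 7, 1] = (0 3 4)(1 6 11 7 8 10 2 12)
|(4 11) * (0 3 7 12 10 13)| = 6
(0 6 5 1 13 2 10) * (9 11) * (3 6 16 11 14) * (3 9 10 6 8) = (0 16 11 10)(1 13 2 6 5)(3 8)(9 14) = [16, 13, 6, 8, 4, 1, 5, 7, 3, 14, 0, 10, 12, 2, 9, 15, 11]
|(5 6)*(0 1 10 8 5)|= |(0 1 10 8 5 6)|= 6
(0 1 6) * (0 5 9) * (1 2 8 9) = (0 2 8 9)(1 6 5) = [2, 6, 8, 3, 4, 1, 5, 7, 9, 0]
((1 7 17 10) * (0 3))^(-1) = (0 3)(1 10 17 7)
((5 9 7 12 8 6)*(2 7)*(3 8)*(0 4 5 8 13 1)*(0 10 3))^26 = (0 7 9 4 12 2 5)(1 3)(10 13)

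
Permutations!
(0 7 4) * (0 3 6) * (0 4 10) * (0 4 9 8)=(0 7 10 4 3 6 9 8)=[7, 1, 2, 6, 3, 5, 9, 10, 0, 8, 4]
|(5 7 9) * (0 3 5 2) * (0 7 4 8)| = 15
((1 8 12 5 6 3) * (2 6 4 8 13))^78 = ((1 13 2 6 3)(4 8 12 5))^78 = (1 6 13 3 2)(4 12)(5 8)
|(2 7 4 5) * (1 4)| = 5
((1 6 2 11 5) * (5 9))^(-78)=(11)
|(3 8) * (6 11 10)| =6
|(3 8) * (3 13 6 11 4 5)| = 7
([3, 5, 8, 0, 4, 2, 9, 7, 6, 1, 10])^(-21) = (10)(0 3)(1 8)(2 9)(5 6)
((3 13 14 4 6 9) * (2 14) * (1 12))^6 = ((1 12)(2 14 4 6 9 3 13))^6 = (2 13 3 9 6 4 14)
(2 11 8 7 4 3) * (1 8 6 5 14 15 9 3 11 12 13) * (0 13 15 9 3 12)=[13, 8, 0, 2, 11, 14, 5, 4, 7, 12, 10, 6, 15, 1, 9, 3]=(0 13 1 8 7 4 11 6 5 14 9 12 15 3 2)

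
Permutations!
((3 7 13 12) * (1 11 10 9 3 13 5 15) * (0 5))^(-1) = ((0 5 15 1 11 10 9 3 7)(12 13))^(-1) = (0 7 3 9 10 11 1 15 5)(12 13)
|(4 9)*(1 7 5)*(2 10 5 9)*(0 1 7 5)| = 8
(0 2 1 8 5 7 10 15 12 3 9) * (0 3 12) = (0 2 1 8 5 7 10 15)(3 9) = [2, 8, 1, 9, 4, 7, 6, 10, 5, 3, 15, 11, 12, 13, 14, 0]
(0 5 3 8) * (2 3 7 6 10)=(0 5 7 6 10 2 3 8)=[5, 1, 3, 8, 4, 7, 10, 6, 0, 9, 2]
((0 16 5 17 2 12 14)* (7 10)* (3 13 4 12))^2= ((0 16 5 17 2 3 13 4 12 14)(7 10))^2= (0 5 2 13 12)(3 4 14 16 17)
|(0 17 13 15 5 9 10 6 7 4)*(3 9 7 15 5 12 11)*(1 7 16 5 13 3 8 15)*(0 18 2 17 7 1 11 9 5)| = 63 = |(0 7 4 18 2 17 3 5 16)(6 11 8 15 12 9 10)|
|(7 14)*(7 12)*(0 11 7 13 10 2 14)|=15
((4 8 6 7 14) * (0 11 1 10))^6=(0 1)(4 8 6 7 14)(10 11)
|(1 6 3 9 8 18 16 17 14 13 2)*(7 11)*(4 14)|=|(1 6 3 9 8 18 16 17 4 14 13 2)(7 11)|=12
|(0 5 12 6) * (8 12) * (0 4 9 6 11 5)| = 12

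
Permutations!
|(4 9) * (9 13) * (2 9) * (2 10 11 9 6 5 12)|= 20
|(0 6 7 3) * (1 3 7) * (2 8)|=4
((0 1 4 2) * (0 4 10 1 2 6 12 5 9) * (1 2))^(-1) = (0 9 5 12 6 4 2 10 1) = ((0 1 10 2 4 6 12 5 9))^(-1)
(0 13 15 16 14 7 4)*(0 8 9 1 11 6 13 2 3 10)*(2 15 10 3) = [15, 11, 2, 3, 8, 5, 13, 4, 9, 1, 0, 6, 12, 10, 7, 16, 14] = (0 15 16 14 7 4 8 9 1 11 6 13 10)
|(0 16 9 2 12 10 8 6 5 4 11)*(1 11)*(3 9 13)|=|(0 16 13 3 9 2 12 10 8 6 5 4 1 11)|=14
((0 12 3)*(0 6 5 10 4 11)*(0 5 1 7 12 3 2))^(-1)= ((0 3 6 1 7 12 2)(4 11 5 10))^(-1)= (0 2 12 7 1 6 3)(4 10 5 11)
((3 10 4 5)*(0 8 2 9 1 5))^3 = ((0 8 2 9 1 5 3 10 4))^3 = (0 9 3)(1 10 8)(2 5 4)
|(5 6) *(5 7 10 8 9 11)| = 7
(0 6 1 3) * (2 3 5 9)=(0 6 1 5 9 2 3)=[6, 5, 3, 0, 4, 9, 1, 7, 8, 2]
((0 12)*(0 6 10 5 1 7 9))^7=(0 9 7 1 5 10 6 12)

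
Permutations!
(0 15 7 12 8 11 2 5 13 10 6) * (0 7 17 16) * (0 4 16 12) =[15, 1, 5, 3, 16, 13, 7, 0, 11, 9, 6, 2, 8, 10, 14, 17, 4, 12] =(0 15 17 12 8 11 2 5 13 10 6 7)(4 16)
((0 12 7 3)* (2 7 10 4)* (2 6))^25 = ((0 12 10 4 6 2 7 3))^25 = (0 12 10 4 6 2 7 3)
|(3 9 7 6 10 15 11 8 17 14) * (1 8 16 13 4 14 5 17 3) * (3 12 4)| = 90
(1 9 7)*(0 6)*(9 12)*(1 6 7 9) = (0 7 6)(1 12) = [7, 12, 2, 3, 4, 5, 0, 6, 8, 9, 10, 11, 1]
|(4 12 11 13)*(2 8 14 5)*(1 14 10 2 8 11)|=10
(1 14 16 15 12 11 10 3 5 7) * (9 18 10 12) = (1 14 16 15 9 18 10 3 5 7)(11 12) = [0, 14, 2, 5, 4, 7, 6, 1, 8, 18, 3, 12, 11, 13, 16, 9, 15, 17, 10]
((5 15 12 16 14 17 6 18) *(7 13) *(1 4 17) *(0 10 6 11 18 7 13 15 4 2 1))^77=((0 10 6 7 15 12 16 14)(1 2)(4 17 11 18 5))^77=(0 12 6 14 15 10 16 7)(1 2)(4 11 5 17 18)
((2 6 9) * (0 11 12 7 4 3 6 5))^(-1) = ((0 11 12 7 4 3 6 9 2 5))^(-1) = (0 5 2 9 6 3 4 7 12 11)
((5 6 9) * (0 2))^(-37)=((0 2)(5 6 9))^(-37)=(0 2)(5 9 6)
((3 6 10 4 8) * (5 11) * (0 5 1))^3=(0 1 11 5)(3 4 6 8 10)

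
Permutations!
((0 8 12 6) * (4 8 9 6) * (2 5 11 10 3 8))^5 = ((0 9 6)(2 5 11 10 3 8 12 4))^5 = (0 6 9)(2 8 11 4 3 5 12 10)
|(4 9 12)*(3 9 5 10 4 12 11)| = |(12)(3 9 11)(4 5 10)| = 3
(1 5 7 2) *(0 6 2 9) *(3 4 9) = (0 6 2 1 5 7 3 4 9) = [6, 5, 1, 4, 9, 7, 2, 3, 8, 0]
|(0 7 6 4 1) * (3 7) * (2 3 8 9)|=9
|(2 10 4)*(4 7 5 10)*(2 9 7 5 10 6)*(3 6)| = 8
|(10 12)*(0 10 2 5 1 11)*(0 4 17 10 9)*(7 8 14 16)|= 8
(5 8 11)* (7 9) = (5 8 11)(7 9) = [0, 1, 2, 3, 4, 8, 6, 9, 11, 7, 10, 5]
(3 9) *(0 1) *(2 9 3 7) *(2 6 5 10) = (0 1)(2 9 7 6 5 10) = [1, 0, 9, 3, 4, 10, 5, 6, 8, 7, 2]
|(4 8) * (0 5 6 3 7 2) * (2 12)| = 14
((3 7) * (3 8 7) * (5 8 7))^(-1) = (5 8)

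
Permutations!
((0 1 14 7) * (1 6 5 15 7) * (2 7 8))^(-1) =((0 6 5 15 8 2 7)(1 14))^(-1) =(0 7 2 8 15 5 6)(1 14)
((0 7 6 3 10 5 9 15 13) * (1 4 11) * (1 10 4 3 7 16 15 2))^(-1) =((0 16 15 13)(1 3 4 11 10 5 9 2)(6 7))^(-1) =(0 13 15 16)(1 2 9 5 10 11 4 3)(6 7)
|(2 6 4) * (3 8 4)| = 5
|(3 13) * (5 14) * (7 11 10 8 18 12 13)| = 8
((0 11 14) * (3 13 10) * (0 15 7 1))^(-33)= (0 15)(1 14)(7 11)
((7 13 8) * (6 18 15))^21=((6 18 15)(7 13 8))^21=(18)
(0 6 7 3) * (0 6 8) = (0 8)(3 6 7) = [8, 1, 2, 6, 4, 5, 7, 3, 0]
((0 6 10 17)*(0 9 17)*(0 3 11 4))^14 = (17)(0 10 11)(3 4 6)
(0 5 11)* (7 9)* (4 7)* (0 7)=(0 5 11 7 9 4)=[5, 1, 2, 3, 0, 11, 6, 9, 8, 4, 10, 7]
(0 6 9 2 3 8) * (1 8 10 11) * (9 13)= (0 6 13 9 2 3 10 11 1 8)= [6, 8, 3, 10, 4, 5, 13, 7, 0, 2, 11, 1, 12, 9]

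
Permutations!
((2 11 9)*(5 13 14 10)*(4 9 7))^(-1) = ((2 11 7 4 9)(5 13 14 10))^(-1) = (2 9 4 7 11)(5 10 14 13)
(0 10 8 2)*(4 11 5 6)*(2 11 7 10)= [2, 1, 0, 3, 7, 6, 4, 10, 11, 9, 8, 5]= (0 2)(4 7 10 8 11 5 6)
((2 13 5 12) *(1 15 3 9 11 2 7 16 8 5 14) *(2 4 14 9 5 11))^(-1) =((1 15 3 5 12 7 16 8 11 4 14)(2 13 9))^(-1) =(1 14 4 11 8 16 7 12 5 3 15)(2 9 13)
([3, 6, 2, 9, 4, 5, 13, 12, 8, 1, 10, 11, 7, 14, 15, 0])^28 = (0 6)(1 15)(3 13)(9 14)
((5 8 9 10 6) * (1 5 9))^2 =((1 5 8)(6 9 10))^2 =(1 8 5)(6 10 9)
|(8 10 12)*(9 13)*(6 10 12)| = |(6 10)(8 12)(9 13)| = 2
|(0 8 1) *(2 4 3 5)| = 12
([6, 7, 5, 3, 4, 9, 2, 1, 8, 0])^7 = (0 2 9 6 5)(1 7)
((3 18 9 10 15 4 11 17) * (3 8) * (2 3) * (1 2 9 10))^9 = (1 8 11 15 18 2 9 17 4 10 3)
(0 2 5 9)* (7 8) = (0 2 5 9)(7 8) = [2, 1, 5, 3, 4, 9, 6, 8, 7, 0]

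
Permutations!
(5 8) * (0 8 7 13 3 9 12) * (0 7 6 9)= (0 8 5 6 9 12 7 13 3)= [8, 1, 2, 0, 4, 6, 9, 13, 5, 12, 10, 11, 7, 3]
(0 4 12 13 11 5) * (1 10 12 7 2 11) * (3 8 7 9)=(0 4 9 3 8 7 2 11 5)(1 10 12 13)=[4, 10, 11, 8, 9, 0, 6, 2, 7, 3, 12, 5, 13, 1]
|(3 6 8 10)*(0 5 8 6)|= 5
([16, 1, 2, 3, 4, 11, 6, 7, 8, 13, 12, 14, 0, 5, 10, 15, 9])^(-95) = (0 5 12 13 10 9 14 16 11)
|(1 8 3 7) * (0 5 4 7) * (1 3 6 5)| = 8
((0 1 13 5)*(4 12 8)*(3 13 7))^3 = ((0 1 7 3 13 5)(4 12 8))^3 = (0 3)(1 13)(5 7)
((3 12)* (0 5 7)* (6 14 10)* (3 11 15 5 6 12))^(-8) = (0 6 14 10 12 11 15 5 7)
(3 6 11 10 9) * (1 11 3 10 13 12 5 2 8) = (1 11 13 12 5 2 8)(3 6)(9 10) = [0, 11, 8, 6, 4, 2, 3, 7, 1, 10, 9, 13, 5, 12]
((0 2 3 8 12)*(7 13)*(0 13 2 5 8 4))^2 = ((0 5 8 12 13 7 2 3 4))^2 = (0 8 13 2 4 5 12 7 3)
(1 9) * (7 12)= (1 9)(7 12)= [0, 9, 2, 3, 4, 5, 6, 12, 8, 1, 10, 11, 7]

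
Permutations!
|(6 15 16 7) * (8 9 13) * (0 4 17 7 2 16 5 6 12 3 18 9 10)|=66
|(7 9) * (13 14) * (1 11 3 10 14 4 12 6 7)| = |(1 11 3 10 14 13 4 12 6 7 9)| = 11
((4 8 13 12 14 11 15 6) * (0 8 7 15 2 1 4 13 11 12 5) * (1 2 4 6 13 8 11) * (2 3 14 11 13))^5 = ((0 13 5)(1 6 8)(2 3 14 12 11 4 7 15))^5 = (0 5 13)(1 8 6)(2 4 14 15 11 3 7 12)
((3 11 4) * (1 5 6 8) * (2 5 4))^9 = (1 4 3 11 2 5 6 8)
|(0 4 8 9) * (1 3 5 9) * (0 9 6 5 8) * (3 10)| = |(0 4)(1 10 3 8)(5 6)| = 4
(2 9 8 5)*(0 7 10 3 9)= [7, 1, 0, 9, 4, 2, 6, 10, 5, 8, 3]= (0 7 10 3 9 8 5 2)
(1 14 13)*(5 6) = (1 14 13)(5 6) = [0, 14, 2, 3, 4, 6, 5, 7, 8, 9, 10, 11, 12, 1, 13]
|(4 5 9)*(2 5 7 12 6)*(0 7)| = |(0 7 12 6 2 5 9 4)| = 8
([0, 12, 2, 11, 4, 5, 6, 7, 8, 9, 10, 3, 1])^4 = [0, 1, 2, 3, 4, 5, 6, 7, 8, 9, 10, 11, 12]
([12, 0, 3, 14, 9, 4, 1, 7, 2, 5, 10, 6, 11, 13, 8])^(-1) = [1, 6, 8, 2, 5, 9, 11, 7, 14, 4, 10, 12, 0, 13, 3]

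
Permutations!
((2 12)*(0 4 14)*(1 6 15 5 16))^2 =(0 14 4)(1 15 16 6 5)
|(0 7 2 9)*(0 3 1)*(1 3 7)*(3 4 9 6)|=6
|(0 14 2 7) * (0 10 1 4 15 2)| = |(0 14)(1 4 15 2 7 10)| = 6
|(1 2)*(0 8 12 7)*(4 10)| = |(0 8 12 7)(1 2)(4 10)| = 4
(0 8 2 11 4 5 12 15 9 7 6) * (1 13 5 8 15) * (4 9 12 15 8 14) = (0 8 2 11 9 7 6)(1 13 5 15 12)(4 14) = [8, 13, 11, 3, 14, 15, 0, 6, 2, 7, 10, 9, 1, 5, 4, 12]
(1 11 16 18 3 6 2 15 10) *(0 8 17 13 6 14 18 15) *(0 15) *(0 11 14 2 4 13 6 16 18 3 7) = [8, 14, 15, 2, 13, 5, 4, 0, 17, 9, 1, 18, 12, 16, 3, 10, 11, 6, 7] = (0 8 17 6 4 13 16 11 18 7)(1 14 3 2 15 10)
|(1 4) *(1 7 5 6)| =5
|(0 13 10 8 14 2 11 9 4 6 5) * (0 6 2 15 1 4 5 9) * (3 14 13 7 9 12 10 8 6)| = |(0 7 9 5 3 14 15 1 4 2 11)(6 12 10)(8 13)| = 66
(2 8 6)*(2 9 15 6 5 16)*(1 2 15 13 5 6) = (1 2 8 6 9 13 5 16 15) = [0, 2, 8, 3, 4, 16, 9, 7, 6, 13, 10, 11, 12, 5, 14, 1, 15]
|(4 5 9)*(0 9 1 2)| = |(0 9 4 5 1 2)| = 6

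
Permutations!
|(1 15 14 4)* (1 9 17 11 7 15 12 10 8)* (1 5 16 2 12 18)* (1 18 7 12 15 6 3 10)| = 16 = |(18)(1 7 6 3 10 8 5 16 2 15 14 4 9 17 11 12)|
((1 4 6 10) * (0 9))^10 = (1 6)(4 10) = ((0 9)(1 4 6 10))^10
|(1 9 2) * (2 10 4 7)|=|(1 9 10 4 7 2)|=6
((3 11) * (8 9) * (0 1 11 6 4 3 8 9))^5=((0 1 11 8)(3 6 4))^5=(0 1 11 8)(3 4 6)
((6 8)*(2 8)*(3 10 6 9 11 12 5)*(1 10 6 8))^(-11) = (1 2 6 3 5 12 11 9 8 10)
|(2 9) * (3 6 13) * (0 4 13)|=|(0 4 13 3 6)(2 9)|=10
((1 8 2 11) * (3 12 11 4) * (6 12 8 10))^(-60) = (12)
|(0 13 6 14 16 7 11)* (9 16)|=8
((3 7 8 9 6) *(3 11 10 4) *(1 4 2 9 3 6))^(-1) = (1 9 2 10 11 6 4)(3 8 7)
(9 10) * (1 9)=[0, 9, 2, 3, 4, 5, 6, 7, 8, 10, 1]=(1 9 10)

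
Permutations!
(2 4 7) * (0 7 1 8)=(0 7 2 4 1 8)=[7, 8, 4, 3, 1, 5, 6, 2, 0]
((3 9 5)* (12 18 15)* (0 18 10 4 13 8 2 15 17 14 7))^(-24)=((0 18 17 14 7)(2 15 12 10 4 13 8)(3 9 5))^(-24)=(0 18 17 14 7)(2 4 15 13 12 8 10)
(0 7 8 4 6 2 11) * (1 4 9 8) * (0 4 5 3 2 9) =(0 7 1 5 3 2 11 4 6 9 8) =[7, 5, 11, 2, 6, 3, 9, 1, 0, 8, 10, 4]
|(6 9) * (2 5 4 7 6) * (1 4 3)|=|(1 4 7 6 9 2 5 3)|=8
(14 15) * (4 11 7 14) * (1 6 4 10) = [0, 6, 2, 3, 11, 5, 4, 14, 8, 9, 1, 7, 12, 13, 15, 10] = (1 6 4 11 7 14 15 10)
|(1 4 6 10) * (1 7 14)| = 6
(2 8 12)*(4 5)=(2 8 12)(4 5)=[0, 1, 8, 3, 5, 4, 6, 7, 12, 9, 10, 11, 2]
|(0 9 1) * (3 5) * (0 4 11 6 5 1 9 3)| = |(0 3 1 4 11 6 5)| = 7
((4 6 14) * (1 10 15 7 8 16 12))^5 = ((1 10 15 7 8 16 12)(4 6 14))^5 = (1 16 7 10 12 8 15)(4 14 6)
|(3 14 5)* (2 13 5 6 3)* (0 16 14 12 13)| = |(0 16 14 6 3 12 13 5 2)| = 9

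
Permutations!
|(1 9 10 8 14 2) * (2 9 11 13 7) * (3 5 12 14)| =|(1 11 13 7 2)(3 5 12 14 9 10 8)| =35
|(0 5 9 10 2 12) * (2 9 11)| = 10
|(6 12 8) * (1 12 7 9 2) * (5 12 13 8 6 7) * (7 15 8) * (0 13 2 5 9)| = |(0 13 7)(1 2)(5 12 6 9)(8 15)| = 12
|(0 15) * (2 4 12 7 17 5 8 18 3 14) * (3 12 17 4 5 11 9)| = 12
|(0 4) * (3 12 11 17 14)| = |(0 4)(3 12 11 17 14)| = 10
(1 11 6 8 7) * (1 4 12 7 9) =(1 11 6 8 9)(4 12 7) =[0, 11, 2, 3, 12, 5, 8, 4, 9, 1, 10, 6, 7]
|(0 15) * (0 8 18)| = 4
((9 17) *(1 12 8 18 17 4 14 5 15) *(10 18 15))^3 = (1 15 8 12)(4 10 9 5 17 14 18)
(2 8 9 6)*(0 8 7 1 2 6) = (0 8 9)(1 2 7) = [8, 2, 7, 3, 4, 5, 6, 1, 9, 0]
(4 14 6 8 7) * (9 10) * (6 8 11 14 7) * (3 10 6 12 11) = (3 10 9 6)(4 7)(8 12 11 14) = [0, 1, 2, 10, 7, 5, 3, 4, 12, 6, 9, 14, 11, 13, 8]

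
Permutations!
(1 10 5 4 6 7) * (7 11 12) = (1 10 5 4 6 11 12 7) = [0, 10, 2, 3, 6, 4, 11, 1, 8, 9, 5, 12, 7]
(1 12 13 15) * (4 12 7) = (1 7 4 12 13 15) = [0, 7, 2, 3, 12, 5, 6, 4, 8, 9, 10, 11, 13, 15, 14, 1]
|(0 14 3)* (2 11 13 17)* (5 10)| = |(0 14 3)(2 11 13 17)(5 10)| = 12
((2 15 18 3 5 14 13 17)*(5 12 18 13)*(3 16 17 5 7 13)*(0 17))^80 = (18)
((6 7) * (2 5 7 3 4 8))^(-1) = (2 8 4 3 6 7 5) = ((2 5 7 6 3 4 8))^(-1)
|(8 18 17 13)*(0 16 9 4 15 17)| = 9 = |(0 16 9 4 15 17 13 8 18)|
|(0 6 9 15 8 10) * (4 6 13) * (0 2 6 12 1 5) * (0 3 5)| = 30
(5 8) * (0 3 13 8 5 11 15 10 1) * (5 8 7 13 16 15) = (0 3 16 15 10 1)(5 8 11)(7 13) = [3, 0, 2, 16, 4, 8, 6, 13, 11, 9, 1, 5, 12, 7, 14, 10, 15]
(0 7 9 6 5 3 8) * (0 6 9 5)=(9)(0 7 5 3 8 6)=[7, 1, 2, 8, 4, 3, 0, 5, 6, 9]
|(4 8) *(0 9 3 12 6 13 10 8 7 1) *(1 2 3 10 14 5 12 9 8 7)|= 20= |(0 8 4 1)(2 3 9 10 7)(5 12 6 13 14)|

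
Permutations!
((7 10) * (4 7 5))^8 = (10)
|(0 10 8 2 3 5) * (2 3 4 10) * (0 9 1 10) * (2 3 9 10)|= |(0 3 5 10 8 9 1 2 4)|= 9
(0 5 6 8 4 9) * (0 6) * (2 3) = (0 5)(2 3)(4 9 6 8) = [5, 1, 3, 2, 9, 0, 8, 7, 4, 6]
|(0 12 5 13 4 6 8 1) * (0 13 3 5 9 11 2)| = |(0 12 9 11 2)(1 13 4 6 8)(3 5)| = 10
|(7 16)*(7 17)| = 3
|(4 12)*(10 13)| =2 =|(4 12)(10 13)|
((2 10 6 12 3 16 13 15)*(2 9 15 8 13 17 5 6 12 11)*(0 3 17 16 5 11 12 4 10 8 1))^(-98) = (0 3 5 6 12 17 11 2 8 13 1)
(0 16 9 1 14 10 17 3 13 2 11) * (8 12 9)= (0 16 8 12 9 1 14 10 17 3 13 2 11)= [16, 14, 11, 13, 4, 5, 6, 7, 12, 1, 17, 0, 9, 2, 10, 15, 8, 3]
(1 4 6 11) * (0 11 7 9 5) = [11, 4, 2, 3, 6, 0, 7, 9, 8, 5, 10, 1] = (0 11 1 4 6 7 9 5)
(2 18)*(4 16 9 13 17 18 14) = (2 14 4 16 9 13 17 18) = [0, 1, 14, 3, 16, 5, 6, 7, 8, 13, 10, 11, 12, 17, 4, 15, 9, 18, 2]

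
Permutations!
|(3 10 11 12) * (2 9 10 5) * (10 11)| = 6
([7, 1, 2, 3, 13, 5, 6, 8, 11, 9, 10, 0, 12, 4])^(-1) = [11, 1, 2, 3, 13, 5, 6, 0, 7, 9, 10, 8, 12, 4]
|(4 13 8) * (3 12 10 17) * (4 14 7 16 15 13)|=12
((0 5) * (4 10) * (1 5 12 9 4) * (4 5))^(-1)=(0 5 9 12)(1 10 4)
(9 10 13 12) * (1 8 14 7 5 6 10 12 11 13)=(1 8 14 7 5 6 10)(9 12)(11 13)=[0, 8, 2, 3, 4, 6, 10, 5, 14, 12, 1, 13, 9, 11, 7]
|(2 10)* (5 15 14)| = 6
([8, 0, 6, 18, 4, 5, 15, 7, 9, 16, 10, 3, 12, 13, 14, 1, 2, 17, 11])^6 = [15, 6, 9, 3, 4, 5, 16, 7, 1, 0, 10, 11, 12, 13, 14, 2, 8, 17, 18]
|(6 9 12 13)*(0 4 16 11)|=4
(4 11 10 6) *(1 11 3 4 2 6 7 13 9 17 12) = (1 11 10 7 13 9 17 12)(2 6)(3 4) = [0, 11, 6, 4, 3, 5, 2, 13, 8, 17, 7, 10, 1, 9, 14, 15, 16, 12]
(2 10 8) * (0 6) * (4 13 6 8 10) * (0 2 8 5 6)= (0 5 6 2 4 13)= [5, 1, 4, 3, 13, 6, 2, 7, 8, 9, 10, 11, 12, 0]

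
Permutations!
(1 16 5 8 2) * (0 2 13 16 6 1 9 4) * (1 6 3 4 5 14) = [2, 3, 9, 4, 0, 8, 6, 7, 13, 5, 10, 11, 12, 16, 1, 15, 14] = (0 2 9 5 8 13 16 14 1 3 4)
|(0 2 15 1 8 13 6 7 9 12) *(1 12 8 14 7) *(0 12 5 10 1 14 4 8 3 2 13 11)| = |(0 13 6 14 7 9 3 2 15 5 10 1 4 8 11)| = 15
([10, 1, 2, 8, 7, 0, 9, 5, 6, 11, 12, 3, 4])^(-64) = (0 12 7)(3 8 6 9 11)(4 5 10)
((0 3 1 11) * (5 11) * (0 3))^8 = ((1 5 11 3))^8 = (11)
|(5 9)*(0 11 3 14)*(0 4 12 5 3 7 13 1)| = |(0 11 7 13 1)(3 14 4 12 5 9)| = 30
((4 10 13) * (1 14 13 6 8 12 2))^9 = ((1 14 13 4 10 6 8 12 2))^9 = (14)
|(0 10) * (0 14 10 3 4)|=6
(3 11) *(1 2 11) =(1 2 11 3) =[0, 2, 11, 1, 4, 5, 6, 7, 8, 9, 10, 3]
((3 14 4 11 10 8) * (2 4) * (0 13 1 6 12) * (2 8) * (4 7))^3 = ((0 13 1 6 12)(2 7 4 11 10)(3 14 8))^3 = (14)(0 6 13 12 1)(2 11 7 10 4)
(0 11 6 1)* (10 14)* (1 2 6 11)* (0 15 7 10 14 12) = [1, 15, 6, 3, 4, 5, 2, 10, 8, 9, 12, 11, 0, 13, 14, 7] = (0 1 15 7 10 12)(2 6)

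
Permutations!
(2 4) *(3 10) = (2 4)(3 10) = [0, 1, 4, 10, 2, 5, 6, 7, 8, 9, 3]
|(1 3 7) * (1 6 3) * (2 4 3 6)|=|(2 4 3 7)|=4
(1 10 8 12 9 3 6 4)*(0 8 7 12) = (0 8)(1 10 7 12 9 3 6 4) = [8, 10, 2, 6, 1, 5, 4, 12, 0, 3, 7, 11, 9]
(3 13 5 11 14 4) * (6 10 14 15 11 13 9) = [0, 1, 2, 9, 3, 13, 10, 7, 8, 6, 14, 15, 12, 5, 4, 11] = (3 9 6 10 14 4)(5 13)(11 15)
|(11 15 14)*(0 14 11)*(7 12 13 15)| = 10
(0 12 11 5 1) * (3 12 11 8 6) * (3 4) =(0 11 5 1)(3 12 8 6 4) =[11, 0, 2, 12, 3, 1, 4, 7, 6, 9, 10, 5, 8]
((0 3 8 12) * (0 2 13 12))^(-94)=(0 8 3)(2 12 13)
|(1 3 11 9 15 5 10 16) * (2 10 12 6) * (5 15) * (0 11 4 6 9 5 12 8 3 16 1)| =|(0 11 5 8 3 4 6 2 10 1 16)(9 12)| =22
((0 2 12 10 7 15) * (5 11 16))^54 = ((0 2 12 10 7 15)(5 11 16))^54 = (16)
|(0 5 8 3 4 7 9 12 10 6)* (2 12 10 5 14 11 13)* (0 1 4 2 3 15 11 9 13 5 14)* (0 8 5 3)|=15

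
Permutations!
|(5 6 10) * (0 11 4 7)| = 12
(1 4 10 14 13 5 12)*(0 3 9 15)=[3, 4, 2, 9, 10, 12, 6, 7, 8, 15, 14, 11, 1, 5, 13, 0]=(0 3 9 15)(1 4 10 14 13 5 12)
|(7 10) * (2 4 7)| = |(2 4 7 10)| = 4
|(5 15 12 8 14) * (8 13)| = 6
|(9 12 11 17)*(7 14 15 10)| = 4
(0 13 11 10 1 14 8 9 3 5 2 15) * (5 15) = (0 13 11 10 1 14 8 9 3 15)(2 5) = [13, 14, 5, 15, 4, 2, 6, 7, 9, 3, 1, 10, 12, 11, 8, 0]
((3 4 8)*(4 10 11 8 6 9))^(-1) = (3 8 11 10)(4 9 6)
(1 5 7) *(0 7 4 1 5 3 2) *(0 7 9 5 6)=(0 9 5 4 1 3 2 7 6)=[9, 3, 7, 2, 1, 4, 0, 6, 8, 5]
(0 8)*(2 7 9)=[8, 1, 7, 3, 4, 5, 6, 9, 0, 2]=(0 8)(2 7 9)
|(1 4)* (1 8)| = 3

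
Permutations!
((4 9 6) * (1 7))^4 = ((1 7)(4 9 6))^4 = (4 9 6)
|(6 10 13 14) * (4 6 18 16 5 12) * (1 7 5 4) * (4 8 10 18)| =|(1 7 5 12)(4 6 18 16 8 10 13 14)| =8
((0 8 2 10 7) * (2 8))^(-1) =((0 2 10 7))^(-1) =(0 7 10 2)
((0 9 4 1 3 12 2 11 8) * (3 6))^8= (0 11 12 6 4)(1 9 8 2 3)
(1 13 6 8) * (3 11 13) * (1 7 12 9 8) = (1 3 11 13 6)(7 12 9 8) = [0, 3, 2, 11, 4, 5, 1, 12, 7, 8, 10, 13, 9, 6]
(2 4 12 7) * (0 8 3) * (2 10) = (0 8 3)(2 4 12 7 10) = [8, 1, 4, 0, 12, 5, 6, 10, 3, 9, 2, 11, 7]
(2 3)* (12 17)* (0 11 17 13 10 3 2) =[11, 1, 2, 0, 4, 5, 6, 7, 8, 9, 3, 17, 13, 10, 14, 15, 16, 12] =(0 11 17 12 13 10 3)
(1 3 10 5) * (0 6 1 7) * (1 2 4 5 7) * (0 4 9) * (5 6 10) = (0 10 7 4 6 2 9)(1 3 5) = [10, 3, 9, 5, 6, 1, 2, 4, 8, 0, 7]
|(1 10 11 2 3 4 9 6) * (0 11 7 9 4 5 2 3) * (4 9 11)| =11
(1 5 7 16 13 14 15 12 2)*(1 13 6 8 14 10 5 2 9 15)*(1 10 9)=(1 2 13 9 15 12)(5 7 16 6 8 14 10)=[0, 2, 13, 3, 4, 7, 8, 16, 14, 15, 5, 11, 1, 9, 10, 12, 6]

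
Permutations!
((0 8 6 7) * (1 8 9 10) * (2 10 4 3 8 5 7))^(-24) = ((0 9 4 3 8 6 2 10 1 5 7))^(-24) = (0 5 10 6 3 9 7 1 2 8 4)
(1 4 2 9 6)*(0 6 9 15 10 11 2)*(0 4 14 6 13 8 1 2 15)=(0 13 8 1 14 6 2)(10 11 15)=[13, 14, 0, 3, 4, 5, 2, 7, 1, 9, 11, 15, 12, 8, 6, 10]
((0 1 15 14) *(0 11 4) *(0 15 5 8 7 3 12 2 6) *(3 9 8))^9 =((0 1 5 3 12 2 6)(4 15 14 11)(7 9 8))^9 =(0 5 12 6 1 3 2)(4 15 14 11)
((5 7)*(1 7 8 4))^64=((1 7 5 8 4))^64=(1 4 8 5 7)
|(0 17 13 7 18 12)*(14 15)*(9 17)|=|(0 9 17 13 7 18 12)(14 15)|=14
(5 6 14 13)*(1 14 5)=(1 14 13)(5 6)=[0, 14, 2, 3, 4, 6, 5, 7, 8, 9, 10, 11, 12, 1, 13]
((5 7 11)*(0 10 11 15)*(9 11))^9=((0 10 9 11 5 7 15))^9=(0 9 5 15 10 11 7)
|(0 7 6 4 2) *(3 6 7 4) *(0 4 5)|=2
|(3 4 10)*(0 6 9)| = |(0 6 9)(3 4 10)| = 3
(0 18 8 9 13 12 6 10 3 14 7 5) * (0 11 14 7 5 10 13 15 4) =[18, 1, 2, 7, 0, 11, 13, 10, 9, 15, 3, 14, 6, 12, 5, 4, 16, 17, 8] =(0 18 8 9 15 4)(3 7 10)(5 11 14)(6 13 12)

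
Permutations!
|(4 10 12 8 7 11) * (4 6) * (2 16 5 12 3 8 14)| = 35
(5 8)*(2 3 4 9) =[0, 1, 3, 4, 9, 8, 6, 7, 5, 2] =(2 3 4 9)(5 8)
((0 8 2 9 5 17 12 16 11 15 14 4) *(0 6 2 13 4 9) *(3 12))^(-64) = (0 13 6)(2 8 4)(3 17 5 9 14 15 11 16 12)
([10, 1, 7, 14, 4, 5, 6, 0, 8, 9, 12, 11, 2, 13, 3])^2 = [12, 1, 0, 3, 4, 5, 6, 10, 8, 9, 2, 11, 7, 13, 14]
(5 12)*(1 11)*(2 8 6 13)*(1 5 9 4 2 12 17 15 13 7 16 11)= (2 8 6 7 16 11 5 17 15 13 12 9 4)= [0, 1, 8, 3, 2, 17, 7, 16, 6, 4, 10, 5, 9, 12, 14, 13, 11, 15]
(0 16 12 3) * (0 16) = (3 16 12) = [0, 1, 2, 16, 4, 5, 6, 7, 8, 9, 10, 11, 3, 13, 14, 15, 12]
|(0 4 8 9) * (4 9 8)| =|(0 9)| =2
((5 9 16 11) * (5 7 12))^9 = (5 11)(7 9)(12 16)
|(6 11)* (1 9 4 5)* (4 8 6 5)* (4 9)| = |(1 4 9 8 6 11 5)| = 7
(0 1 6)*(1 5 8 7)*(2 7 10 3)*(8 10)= (0 5 10 3 2 7 1 6)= [5, 6, 7, 2, 4, 10, 0, 1, 8, 9, 3]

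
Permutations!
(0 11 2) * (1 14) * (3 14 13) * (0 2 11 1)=(0 1 13 3 14)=[1, 13, 2, 14, 4, 5, 6, 7, 8, 9, 10, 11, 12, 3, 0]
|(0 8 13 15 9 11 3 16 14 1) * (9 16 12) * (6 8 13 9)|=|(0 13 15 16 14 1)(3 12 6 8 9 11)|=6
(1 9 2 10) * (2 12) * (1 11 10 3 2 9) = (2 3)(9 12)(10 11) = [0, 1, 3, 2, 4, 5, 6, 7, 8, 12, 11, 10, 9]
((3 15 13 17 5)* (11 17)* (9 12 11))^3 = (3 9 17 15 12 5 13 11)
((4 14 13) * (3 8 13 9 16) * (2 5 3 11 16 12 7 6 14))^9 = (2 8)(3 4)(5 13)(6 7 12 9 14)(11 16) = ((2 5 3 8 13 4)(6 14 9 12 7)(11 16))^9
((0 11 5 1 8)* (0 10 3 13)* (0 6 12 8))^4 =((0 11 5 1)(3 13 6 12 8 10))^4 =(3 8 6)(10 12 13)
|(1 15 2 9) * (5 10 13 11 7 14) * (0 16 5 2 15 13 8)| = |(0 16 5 10 8)(1 13 11 7 14 2 9)| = 35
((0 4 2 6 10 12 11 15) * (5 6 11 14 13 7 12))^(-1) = (0 15 11 2 4)(5 10 6)(7 13 14 12)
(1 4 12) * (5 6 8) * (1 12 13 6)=(1 4 13 6 8 5)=[0, 4, 2, 3, 13, 1, 8, 7, 5, 9, 10, 11, 12, 6]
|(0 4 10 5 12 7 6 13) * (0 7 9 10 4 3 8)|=12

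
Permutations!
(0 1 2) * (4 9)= (0 1 2)(4 9)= [1, 2, 0, 3, 9, 5, 6, 7, 8, 4]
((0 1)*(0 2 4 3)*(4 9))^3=((0 1 2 9 4 3))^3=(0 9)(1 4)(2 3)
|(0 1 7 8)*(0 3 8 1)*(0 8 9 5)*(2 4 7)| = 20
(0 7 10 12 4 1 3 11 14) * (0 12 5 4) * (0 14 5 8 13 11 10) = (0 7)(1 3 10 8 13 11 5 4)(12 14) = [7, 3, 2, 10, 1, 4, 6, 0, 13, 9, 8, 5, 14, 11, 12]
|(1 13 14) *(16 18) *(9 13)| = 4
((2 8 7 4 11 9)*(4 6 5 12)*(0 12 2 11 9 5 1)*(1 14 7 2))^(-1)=(0 1 5 11 9 4 12)(2 8)(6 7 14)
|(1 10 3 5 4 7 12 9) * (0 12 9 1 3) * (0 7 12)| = |(1 10 7 9 3 5 4 12)| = 8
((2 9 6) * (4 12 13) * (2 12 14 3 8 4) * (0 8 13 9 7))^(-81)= (0 7 2 13 3 14 4 8)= ((0 8 4 14 3 13 2 7)(6 12 9))^(-81)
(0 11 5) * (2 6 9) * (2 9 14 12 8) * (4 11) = (0 4 11 5)(2 6 14 12 8) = [4, 1, 6, 3, 11, 0, 14, 7, 2, 9, 10, 5, 8, 13, 12]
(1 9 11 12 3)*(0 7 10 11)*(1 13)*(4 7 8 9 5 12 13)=(0 8 9)(1 5 12 3 4 7 10 11 13)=[8, 5, 2, 4, 7, 12, 6, 10, 9, 0, 11, 13, 3, 1]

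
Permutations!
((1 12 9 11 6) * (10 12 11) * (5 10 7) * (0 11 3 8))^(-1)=((0 11 6 1 3 8)(5 10 12 9 7))^(-1)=(0 8 3 1 6 11)(5 7 9 12 10)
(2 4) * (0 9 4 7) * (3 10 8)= [9, 1, 7, 10, 2, 5, 6, 0, 3, 4, 8]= (0 9 4 2 7)(3 10 8)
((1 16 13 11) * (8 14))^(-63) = (1 16 13 11)(8 14)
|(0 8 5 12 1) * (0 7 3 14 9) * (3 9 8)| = |(0 3 14 8 5 12 1 7 9)| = 9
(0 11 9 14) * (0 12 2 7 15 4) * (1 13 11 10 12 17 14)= (0 10 12 2 7 15 4)(1 13 11 9)(14 17)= [10, 13, 7, 3, 0, 5, 6, 15, 8, 1, 12, 9, 2, 11, 17, 4, 16, 14]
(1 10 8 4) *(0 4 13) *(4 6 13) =[6, 10, 2, 3, 1, 5, 13, 7, 4, 9, 8, 11, 12, 0] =(0 6 13)(1 10 8 4)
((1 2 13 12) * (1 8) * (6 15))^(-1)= ((1 2 13 12 8)(6 15))^(-1)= (1 8 12 13 2)(6 15)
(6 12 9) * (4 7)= (4 7)(6 12 9)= [0, 1, 2, 3, 7, 5, 12, 4, 8, 6, 10, 11, 9]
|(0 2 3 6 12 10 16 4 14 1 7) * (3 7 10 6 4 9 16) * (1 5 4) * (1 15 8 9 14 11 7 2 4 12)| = 44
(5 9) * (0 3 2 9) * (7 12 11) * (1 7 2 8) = (0 3 8 1 7 12 11 2 9 5) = [3, 7, 9, 8, 4, 0, 6, 12, 1, 5, 10, 2, 11]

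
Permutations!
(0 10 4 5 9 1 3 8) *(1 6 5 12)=(0 10 4 12 1 3 8)(5 9 6)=[10, 3, 2, 8, 12, 9, 5, 7, 0, 6, 4, 11, 1]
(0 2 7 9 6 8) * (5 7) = (0 2 5 7 9 6 8) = [2, 1, 5, 3, 4, 7, 8, 9, 0, 6]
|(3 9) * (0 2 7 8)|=4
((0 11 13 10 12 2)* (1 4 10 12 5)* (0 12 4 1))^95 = ((0 11 13 4 10 5)(2 12))^95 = (0 5 10 4 13 11)(2 12)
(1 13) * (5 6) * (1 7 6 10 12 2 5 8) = (1 13 7 6 8)(2 5 10 12) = [0, 13, 5, 3, 4, 10, 8, 6, 1, 9, 12, 11, 2, 7]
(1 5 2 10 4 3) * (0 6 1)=(0 6 1 5 2 10 4 3)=[6, 5, 10, 0, 3, 2, 1, 7, 8, 9, 4]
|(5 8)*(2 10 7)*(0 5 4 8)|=6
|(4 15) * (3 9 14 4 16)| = |(3 9 14 4 15 16)| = 6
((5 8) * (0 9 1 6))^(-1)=(0 6 1 9)(5 8)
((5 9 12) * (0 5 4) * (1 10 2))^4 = (0 4 12 9 5)(1 10 2)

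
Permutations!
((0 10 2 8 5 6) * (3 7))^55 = (0 10 2 8 5 6)(3 7)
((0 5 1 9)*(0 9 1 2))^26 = (9)(0 2 5) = ((9)(0 5 2))^26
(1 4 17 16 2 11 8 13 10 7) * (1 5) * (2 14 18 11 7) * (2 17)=(1 4 2 7 5)(8 13 10 17 16 14 18 11)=[0, 4, 7, 3, 2, 1, 6, 5, 13, 9, 17, 8, 12, 10, 18, 15, 14, 16, 11]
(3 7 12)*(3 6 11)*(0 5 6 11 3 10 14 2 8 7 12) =(0 5 6 3 12 11 10 14 2 8 7) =[5, 1, 8, 12, 4, 6, 3, 0, 7, 9, 14, 10, 11, 13, 2]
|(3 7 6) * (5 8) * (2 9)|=6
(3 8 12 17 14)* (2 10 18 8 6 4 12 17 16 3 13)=(2 10 18 8 17 14 13)(3 6 4 12 16)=[0, 1, 10, 6, 12, 5, 4, 7, 17, 9, 18, 11, 16, 2, 13, 15, 3, 14, 8]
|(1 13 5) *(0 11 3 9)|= 12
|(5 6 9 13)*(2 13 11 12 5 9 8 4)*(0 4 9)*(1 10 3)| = 12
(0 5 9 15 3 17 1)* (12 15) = [5, 0, 2, 17, 4, 9, 6, 7, 8, 12, 10, 11, 15, 13, 14, 3, 16, 1] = (0 5 9 12 15 3 17 1)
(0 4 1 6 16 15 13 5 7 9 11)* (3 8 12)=[4, 6, 2, 8, 1, 7, 16, 9, 12, 11, 10, 0, 3, 5, 14, 13, 15]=(0 4 1 6 16 15 13 5 7 9 11)(3 8 12)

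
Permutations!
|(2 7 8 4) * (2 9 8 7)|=|(4 9 8)|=3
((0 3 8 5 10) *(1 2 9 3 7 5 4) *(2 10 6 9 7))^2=(0 7 6 3 4 10 2 5 9 8 1)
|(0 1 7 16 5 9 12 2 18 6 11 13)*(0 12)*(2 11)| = |(0 1 7 16 5 9)(2 18 6)(11 13 12)| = 6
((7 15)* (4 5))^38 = (15)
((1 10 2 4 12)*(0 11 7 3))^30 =(12)(0 7)(3 11)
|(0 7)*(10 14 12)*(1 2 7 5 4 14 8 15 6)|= |(0 5 4 14 12 10 8 15 6 1 2 7)|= 12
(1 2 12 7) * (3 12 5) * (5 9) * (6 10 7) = (1 2 9 5 3 12 6 10 7) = [0, 2, 9, 12, 4, 3, 10, 1, 8, 5, 7, 11, 6]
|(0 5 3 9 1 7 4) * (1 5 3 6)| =8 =|(0 3 9 5 6 1 7 4)|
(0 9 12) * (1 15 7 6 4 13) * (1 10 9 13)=(0 13 10 9 12)(1 15 7 6 4)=[13, 15, 2, 3, 1, 5, 4, 6, 8, 12, 9, 11, 0, 10, 14, 7]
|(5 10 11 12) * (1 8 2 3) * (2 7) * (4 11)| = 5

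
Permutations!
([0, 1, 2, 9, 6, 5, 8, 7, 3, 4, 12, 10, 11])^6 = (12)(3 9 4 6 8)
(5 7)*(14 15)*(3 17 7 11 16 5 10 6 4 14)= (3 17 7 10 6 4 14 15)(5 11 16)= [0, 1, 2, 17, 14, 11, 4, 10, 8, 9, 6, 16, 12, 13, 15, 3, 5, 7]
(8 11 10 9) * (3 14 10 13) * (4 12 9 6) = (3 14 10 6 4 12 9 8 11 13) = [0, 1, 2, 14, 12, 5, 4, 7, 11, 8, 6, 13, 9, 3, 10]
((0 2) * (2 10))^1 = (0 10 2)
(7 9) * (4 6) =(4 6)(7 9) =[0, 1, 2, 3, 6, 5, 4, 9, 8, 7]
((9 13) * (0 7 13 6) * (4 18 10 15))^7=((0 7 13 9 6)(4 18 10 15))^7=(0 13 6 7 9)(4 15 10 18)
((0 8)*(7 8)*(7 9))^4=((0 9 7 8))^4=(9)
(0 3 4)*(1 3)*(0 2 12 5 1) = (1 3 4 2 12 5) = [0, 3, 12, 4, 2, 1, 6, 7, 8, 9, 10, 11, 5]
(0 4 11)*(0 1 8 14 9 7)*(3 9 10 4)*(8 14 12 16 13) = (0 3 9 7)(1 14 10 4 11)(8 12 16 13) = [3, 14, 2, 9, 11, 5, 6, 0, 12, 7, 4, 1, 16, 8, 10, 15, 13]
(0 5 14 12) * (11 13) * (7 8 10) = (0 5 14 12)(7 8 10)(11 13) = [5, 1, 2, 3, 4, 14, 6, 8, 10, 9, 7, 13, 0, 11, 12]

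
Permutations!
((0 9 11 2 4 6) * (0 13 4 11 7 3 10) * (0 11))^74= ((0 9 7 3 10 11 2)(4 6 13))^74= (0 10 9 11 7 2 3)(4 13 6)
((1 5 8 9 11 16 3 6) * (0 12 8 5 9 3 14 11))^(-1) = (0 9 1 6 3 8 12)(11 14 16)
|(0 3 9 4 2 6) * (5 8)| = 6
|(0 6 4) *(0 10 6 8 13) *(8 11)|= |(0 11 8 13)(4 10 6)|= 12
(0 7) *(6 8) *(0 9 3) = [7, 1, 2, 0, 4, 5, 8, 9, 6, 3] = (0 7 9 3)(6 8)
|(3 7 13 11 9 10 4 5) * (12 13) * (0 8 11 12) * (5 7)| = |(0 8 11 9 10 4 7)(3 5)(12 13)| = 14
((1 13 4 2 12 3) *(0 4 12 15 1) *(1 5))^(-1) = ((0 4 2 15 5 1 13 12 3))^(-1) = (0 3 12 13 1 5 15 2 4)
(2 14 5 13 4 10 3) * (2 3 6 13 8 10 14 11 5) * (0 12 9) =(0 12 9)(2 11 5 8 10 6 13 4 14) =[12, 1, 11, 3, 14, 8, 13, 7, 10, 0, 6, 5, 9, 4, 2]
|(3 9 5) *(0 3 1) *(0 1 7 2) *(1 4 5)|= |(0 3 9 1 4 5 7 2)|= 8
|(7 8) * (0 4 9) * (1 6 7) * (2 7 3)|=|(0 4 9)(1 6 3 2 7 8)|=6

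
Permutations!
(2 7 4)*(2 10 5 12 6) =(2 7 4 10 5 12 6) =[0, 1, 7, 3, 10, 12, 2, 4, 8, 9, 5, 11, 6]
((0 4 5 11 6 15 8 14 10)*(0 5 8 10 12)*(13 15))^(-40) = ((0 4 8 14 12)(5 11 6 13 15 10))^(-40) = (5 6 15)(10 11 13)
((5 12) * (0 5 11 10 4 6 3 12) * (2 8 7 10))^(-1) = (0 5)(2 11 12 3 6 4 10 7 8)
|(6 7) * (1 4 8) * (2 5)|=6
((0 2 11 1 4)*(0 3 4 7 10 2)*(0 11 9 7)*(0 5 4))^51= (0 5)(1 3)(2 10 7 9)(4 11)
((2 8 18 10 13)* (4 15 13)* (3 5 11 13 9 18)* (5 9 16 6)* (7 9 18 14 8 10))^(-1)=((2 10 4 15 16 6 5 11 13)(3 18 7 9 14 8))^(-1)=(2 13 11 5 6 16 15 4 10)(3 8 14 9 7 18)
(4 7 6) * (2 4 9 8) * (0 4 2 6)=[4, 1, 2, 3, 7, 5, 9, 0, 6, 8]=(0 4 7)(6 9 8)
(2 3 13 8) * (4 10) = (2 3 13 8)(4 10) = [0, 1, 3, 13, 10, 5, 6, 7, 2, 9, 4, 11, 12, 8]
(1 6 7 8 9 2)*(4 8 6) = (1 4 8 9 2)(6 7) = [0, 4, 1, 3, 8, 5, 7, 6, 9, 2]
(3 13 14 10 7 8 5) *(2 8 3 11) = (2 8 5 11)(3 13 14 10 7) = [0, 1, 8, 13, 4, 11, 6, 3, 5, 9, 7, 2, 12, 14, 10]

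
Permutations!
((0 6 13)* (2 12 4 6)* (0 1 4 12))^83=((0 2)(1 4 6 13))^83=(0 2)(1 13 6 4)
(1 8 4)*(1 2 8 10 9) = (1 10 9)(2 8 4) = [0, 10, 8, 3, 2, 5, 6, 7, 4, 1, 9]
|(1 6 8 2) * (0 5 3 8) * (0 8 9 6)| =8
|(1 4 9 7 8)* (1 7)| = 6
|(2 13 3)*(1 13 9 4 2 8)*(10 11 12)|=12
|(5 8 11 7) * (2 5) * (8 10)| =6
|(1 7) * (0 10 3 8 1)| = 6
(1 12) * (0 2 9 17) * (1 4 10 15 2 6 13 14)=(0 6 13 14 1 12 4 10 15 2 9 17)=[6, 12, 9, 3, 10, 5, 13, 7, 8, 17, 15, 11, 4, 14, 1, 2, 16, 0]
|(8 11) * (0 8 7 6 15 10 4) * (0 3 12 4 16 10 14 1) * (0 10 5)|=33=|(0 8 11 7 6 15 14 1 10 16 5)(3 12 4)|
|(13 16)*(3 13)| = |(3 13 16)| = 3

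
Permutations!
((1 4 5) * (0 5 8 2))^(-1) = (0 2 8 4 1 5)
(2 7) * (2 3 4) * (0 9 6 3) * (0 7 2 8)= [9, 1, 2, 4, 8, 5, 3, 7, 0, 6]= (0 9 6 3 4 8)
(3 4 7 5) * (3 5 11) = [0, 1, 2, 4, 7, 5, 6, 11, 8, 9, 10, 3] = (3 4 7 11)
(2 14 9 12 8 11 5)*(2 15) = (2 14 9 12 8 11 5 15) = [0, 1, 14, 3, 4, 15, 6, 7, 11, 12, 10, 5, 8, 13, 9, 2]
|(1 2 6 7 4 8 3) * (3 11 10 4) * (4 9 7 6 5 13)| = |(1 2 5 13 4 8 11 10 9 7 3)| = 11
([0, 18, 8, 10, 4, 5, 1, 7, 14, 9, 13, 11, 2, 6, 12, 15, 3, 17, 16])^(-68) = [0, 16, 2, 13, 4, 5, 18, 7, 8, 9, 6, 11, 12, 1, 14, 15, 10, 17, 3]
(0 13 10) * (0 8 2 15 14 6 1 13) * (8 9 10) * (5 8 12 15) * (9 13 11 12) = (1 11 12 15 14 6)(2 5 8)(9 10 13) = [0, 11, 5, 3, 4, 8, 1, 7, 2, 10, 13, 12, 15, 9, 6, 14]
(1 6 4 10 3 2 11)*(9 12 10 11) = (1 6 4 11)(2 9 12 10 3) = [0, 6, 9, 2, 11, 5, 4, 7, 8, 12, 3, 1, 10]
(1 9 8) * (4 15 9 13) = [0, 13, 2, 3, 15, 5, 6, 7, 1, 8, 10, 11, 12, 4, 14, 9] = (1 13 4 15 9 8)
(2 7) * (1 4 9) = [0, 4, 7, 3, 9, 5, 6, 2, 8, 1] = (1 4 9)(2 7)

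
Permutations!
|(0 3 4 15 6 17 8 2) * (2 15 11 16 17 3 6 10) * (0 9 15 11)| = |(0 6 3 4)(2 9 15 10)(8 11 16 17)| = 4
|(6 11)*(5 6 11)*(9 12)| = |(5 6)(9 12)| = 2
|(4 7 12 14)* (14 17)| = 5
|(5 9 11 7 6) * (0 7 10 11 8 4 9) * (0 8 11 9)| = |(0 7 6 5 8 4)(9 11 10)| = 6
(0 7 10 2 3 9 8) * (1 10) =[7, 10, 3, 9, 4, 5, 6, 1, 0, 8, 2] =(0 7 1 10 2 3 9 8)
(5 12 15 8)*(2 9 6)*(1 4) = (1 4)(2 9 6)(5 12 15 8) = [0, 4, 9, 3, 1, 12, 2, 7, 5, 6, 10, 11, 15, 13, 14, 8]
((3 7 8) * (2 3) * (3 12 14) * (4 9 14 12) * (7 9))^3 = (14)(2 8 7 4)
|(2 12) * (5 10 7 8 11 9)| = 6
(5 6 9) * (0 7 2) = (0 7 2)(5 6 9) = [7, 1, 0, 3, 4, 6, 9, 2, 8, 5]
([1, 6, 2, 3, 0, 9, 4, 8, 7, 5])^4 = [0, 1, 2, 3, 4, 5, 6, 7, 8, 9]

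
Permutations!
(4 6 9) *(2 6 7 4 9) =(9)(2 6)(4 7) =[0, 1, 6, 3, 7, 5, 2, 4, 8, 9]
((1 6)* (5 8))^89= ((1 6)(5 8))^89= (1 6)(5 8)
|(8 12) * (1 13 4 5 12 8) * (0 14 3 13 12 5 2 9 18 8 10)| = 10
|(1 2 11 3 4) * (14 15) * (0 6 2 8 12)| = |(0 6 2 11 3 4 1 8 12)(14 15)| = 18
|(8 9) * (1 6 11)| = 6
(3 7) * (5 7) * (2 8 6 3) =(2 8 6 3 5 7) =[0, 1, 8, 5, 4, 7, 3, 2, 6]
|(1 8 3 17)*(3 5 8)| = |(1 3 17)(5 8)| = 6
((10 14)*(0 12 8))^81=(10 14)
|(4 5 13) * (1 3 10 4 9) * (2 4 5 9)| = |(1 3 10 5 13 2 4 9)| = 8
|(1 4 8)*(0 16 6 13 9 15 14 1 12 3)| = |(0 16 6 13 9 15 14 1 4 8 12 3)| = 12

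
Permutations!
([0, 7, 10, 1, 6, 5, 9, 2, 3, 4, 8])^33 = (1 10)(2 3)(7 8)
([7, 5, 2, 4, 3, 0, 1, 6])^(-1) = [5, 6, 2, 4, 3, 1, 7, 0]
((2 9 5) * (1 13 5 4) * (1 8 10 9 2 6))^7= (1 6 5 13)(4 9 10 8)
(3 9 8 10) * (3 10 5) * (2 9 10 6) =(2 9 8 5 3 10 6) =[0, 1, 9, 10, 4, 3, 2, 7, 5, 8, 6]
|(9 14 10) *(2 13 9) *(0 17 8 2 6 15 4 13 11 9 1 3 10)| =7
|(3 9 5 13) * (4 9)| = 5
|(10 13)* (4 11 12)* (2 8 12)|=10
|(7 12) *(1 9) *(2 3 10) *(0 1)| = 6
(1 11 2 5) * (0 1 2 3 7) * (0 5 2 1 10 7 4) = (0 10 7 5 1 11 3 4) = [10, 11, 2, 4, 0, 1, 6, 5, 8, 9, 7, 3]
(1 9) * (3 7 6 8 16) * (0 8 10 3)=(0 8 16)(1 9)(3 7 6 10)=[8, 9, 2, 7, 4, 5, 10, 6, 16, 1, 3, 11, 12, 13, 14, 15, 0]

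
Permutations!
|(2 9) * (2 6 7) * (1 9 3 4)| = |(1 9 6 7 2 3 4)| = 7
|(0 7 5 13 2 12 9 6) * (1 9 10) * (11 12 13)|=18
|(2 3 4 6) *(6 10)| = 5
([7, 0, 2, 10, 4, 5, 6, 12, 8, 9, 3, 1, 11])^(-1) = (0 1 11 12 7)(3 10)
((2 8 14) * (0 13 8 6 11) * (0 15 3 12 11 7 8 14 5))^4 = ((0 13 14 2 6 7 8 5)(3 12 11 15))^4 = (15)(0 6)(2 5)(7 13)(8 14)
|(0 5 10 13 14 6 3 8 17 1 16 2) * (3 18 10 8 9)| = 70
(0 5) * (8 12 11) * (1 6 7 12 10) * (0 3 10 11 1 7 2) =(0 5 3 10 7 12 1 6 2)(8 11) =[5, 6, 0, 10, 4, 3, 2, 12, 11, 9, 7, 8, 1]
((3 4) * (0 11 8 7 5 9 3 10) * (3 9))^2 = ((0 11 8 7 5 3 4 10))^2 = (0 8 5 4)(3 10 11 7)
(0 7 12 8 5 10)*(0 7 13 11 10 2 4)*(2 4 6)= (0 13 11 10 7 12 8 5 4)(2 6)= [13, 1, 6, 3, 0, 4, 2, 12, 5, 9, 7, 10, 8, 11]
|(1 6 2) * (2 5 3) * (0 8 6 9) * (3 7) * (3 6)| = |(0 8 3 2 1 9)(5 7 6)| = 6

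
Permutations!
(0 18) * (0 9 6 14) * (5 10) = (0 18 9 6 14)(5 10) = [18, 1, 2, 3, 4, 10, 14, 7, 8, 6, 5, 11, 12, 13, 0, 15, 16, 17, 9]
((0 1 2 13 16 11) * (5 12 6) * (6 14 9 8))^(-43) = ((0 1 2 13 16 11)(5 12 14 9 8 6))^(-43) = (0 11 16 13 2 1)(5 6 8 9 14 12)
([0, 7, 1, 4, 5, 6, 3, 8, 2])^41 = [0, 7, 1, 4, 5, 6, 3, 8, 2]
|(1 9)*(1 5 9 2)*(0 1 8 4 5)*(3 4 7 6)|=10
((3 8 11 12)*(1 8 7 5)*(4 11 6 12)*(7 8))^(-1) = ((1 7 5)(3 8 6 12)(4 11))^(-1) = (1 5 7)(3 12 6 8)(4 11)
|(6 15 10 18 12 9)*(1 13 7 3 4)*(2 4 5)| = |(1 13 7 3 5 2 4)(6 15 10 18 12 9)| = 42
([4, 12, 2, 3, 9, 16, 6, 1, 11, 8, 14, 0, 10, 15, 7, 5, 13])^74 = [11, 7, 2, 3, 0, 13, 6, 14, 9, 4, 12, 8, 1, 5, 10, 16, 15]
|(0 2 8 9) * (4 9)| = 5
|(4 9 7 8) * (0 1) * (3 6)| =|(0 1)(3 6)(4 9 7 8)| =4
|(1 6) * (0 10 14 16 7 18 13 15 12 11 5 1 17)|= 14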